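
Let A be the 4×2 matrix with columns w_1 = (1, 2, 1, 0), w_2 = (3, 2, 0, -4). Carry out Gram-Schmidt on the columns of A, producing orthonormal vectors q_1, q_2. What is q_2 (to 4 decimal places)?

w_1 = (1, 2, 1, 0); ‖w_1‖ = 2.4495, so q_1 = (0.4082, 0.8165, 0.4082, 0.0000).
q_1·w_2 = 0.4082·3 + 0.8165·2 + 0.4082·0 + 0.0000·(-4) = 2.8577.
u_2 = w_2 − 2.8577·q_1 = (1.8333, -0.3333, -1.1667, -4.0000).
‖u_2‖ = 4.5644, so q_2 = (0.4017, -0.0730, -0.2556, -0.8764).

q_2 = (0.4017, -0.0730, -0.2556, -0.8764)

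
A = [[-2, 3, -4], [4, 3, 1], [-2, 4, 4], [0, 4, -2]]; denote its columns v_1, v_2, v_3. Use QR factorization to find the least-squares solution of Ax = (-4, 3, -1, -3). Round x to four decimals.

v_1 = (-2, 4, -2, 0); ‖v_1‖ = 4.8990, so e_1 = (-0.4082, 0.8165, -0.4082, 0.0000).
e_1·v_2 = (-0.4082)·3 + 0.8165·3 + (-0.4082)·4 + 0.0000·4 = -0.4082.
u_2 = v_2 + 0.4082·e_1 = (2.8333, 3.3333, 3.8333, 4.0000).
‖u_2‖ = 7.0593, so e_2 = (0.4014, 0.4722, 0.5430, 0.5666).
e_1·v_3 = (-0.4082)·(-4) + 0.8165·1 + (-0.4082)·4 + 0.0000·(-2) = 0.8165; e_2·v_3 = 0.4014·(-4) + 0.4722·1 + 0.5430·4 + 0.5666·(-2) = -0.0944.
u_3 = v_3 − 0.8165·e_1 + 0.0944·e_2 = (-3.6288, 0.3779, 4.3846, -1.9465).
‖u_3‖ = 6.0270, so e_3 = (-0.6021, 0.0627, 0.7275, -0.3230).
Qᵀb = (4.4907, -2.4318, 2.8379).
Back-substitute: x_3 = 2.8379/6.0270 = 0.4709.
x_2 = (-2.4318 + 0.0944·0.4709)/7.0593 = -0.3382.
x_1 = (4.4907 + 0.4082·(-0.3382) − 0.8165·0.4709)/4.8990 = 0.8100.

x = (0.8100, -0.3382, 0.4709)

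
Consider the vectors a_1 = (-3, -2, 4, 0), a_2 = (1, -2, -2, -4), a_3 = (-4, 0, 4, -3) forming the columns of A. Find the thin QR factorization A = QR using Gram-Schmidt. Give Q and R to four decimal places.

a_1 = (-3, -2, 4, 0); ‖a_1‖ = 5.3852, so q_1 = (-0.5571, -0.3714, 0.7428, 0.0000).
q_1·a_2 = (-0.5571)·1 + (-0.3714)·(-2) + 0.7428·(-2) + 0.0000·(-4) = -1.2999.
u_2 = a_2 + 1.2999·q_1 = (0.2759, -2.4828, -1.0345, -4.0000).
‖u_2‖ = 4.8281, so q_2 = (0.0571, -0.5142, -0.2143, -0.8285).
q_1·a_3 = (-0.5571)·(-4) + (-0.3714)·0 + 0.7428·4 + 0.0000·(-3) = 5.1995; q_2·a_3 = 0.0571·(-4) + (-0.5142)·0 + (-0.2143)·4 + (-0.8285)·(-3) = 1.3999.
u_3 = a_3 − 5.1995·q_1 − 1.3999·q_2 = (-1.1834, 2.6509, 0.4379, -1.8402).
‖u_3‖ = 3.4650, so q_3 = (-0.3415, 0.7651, 0.1264, -0.5311).

Q = [[-0.5571, 0.0571, -0.3415], [-0.3714, -0.5142, 0.7651], [0.7428, -0.2143, 0.1264], [0.0000, -0.8285, -0.5311]], R = [[5.3852, -1.2999, 5.1995], [0.0000, 4.8281, 1.3999], [0.0000, 0.0000, 3.4650]]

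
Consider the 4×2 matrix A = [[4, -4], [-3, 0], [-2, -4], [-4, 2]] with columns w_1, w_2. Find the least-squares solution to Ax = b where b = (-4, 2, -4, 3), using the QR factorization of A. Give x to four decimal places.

w_1 = (4, -3, -2, -4); ‖w_1‖ = 6.7082, so e_1 = (0.5963, -0.4472, -0.2981, -0.5963).
e_1·w_2 = 0.5963·(-4) + (-0.4472)·0 + (-0.2981)·(-4) + (-0.5963)·2 = -2.3851.
u_2 = w_2 + 2.3851·e_1 = (-2.5778, -1.0667, -4.7111, 0.5778).
‖u_2‖ = 5.5056, so e_2 = (-0.4682, -0.1937, -0.8557, 0.1049).
Qᵀb = (-3.8759, 5.2230).
Back-substitute: x_2 = 5.2230/5.5056 = 0.9487.
x_1 = (-3.8759 + 2.3851·0.9487)/6.7082 = -0.2405.

x = (-0.2405, 0.9487)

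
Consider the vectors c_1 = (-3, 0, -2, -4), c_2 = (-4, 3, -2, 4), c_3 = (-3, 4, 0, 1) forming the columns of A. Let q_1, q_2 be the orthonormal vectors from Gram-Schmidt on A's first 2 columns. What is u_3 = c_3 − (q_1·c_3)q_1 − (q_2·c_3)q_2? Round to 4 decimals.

u_3 = (0.0061, 2.1333, 1.5893, -0.7992)

c_1 = (-3, 0, -2, -4); ‖c_1‖ = 5.3852, so q_1 = (-0.5571, 0.0000, -0.3714, -0.7428).
q_1·c_2 = (-0.5571)·(-4) + 0.0000·3 + (-0.3714)·(-2) + (-0.7428)·4 = 0.0000.
u_2 = c_2 + 0.0000·q_1 = (-4.0000, 3.0000, -2.0000, 4.0000).
‖u_2‖ = 6.7082, so q_2 = (-0.5963, 0.4472, -0.2981, 0.5963).
q_1·c_3 = (-0.5571)·(-3) + 0.0000·4 + (-0.3714)·0 + (-0.7428)·1 = 0.9285; q_2·c_3 = (-0.5963)·(-3) + 0.4472·4 + (-0.2981)·0 + 0.5963·1 = 4.1740.
u_3 = c_3 − 0.9285·q_1 − 4.1740·q_2 = (0.0061, 2.1333, 1.5893, -0.7992).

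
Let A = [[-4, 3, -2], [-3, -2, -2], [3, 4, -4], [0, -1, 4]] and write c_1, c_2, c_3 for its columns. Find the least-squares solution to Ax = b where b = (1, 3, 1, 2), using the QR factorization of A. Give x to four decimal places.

x = (-0.2744, -0.0699, -0.1247)

e_1 = c_1/‖c_1‖ = (-4, -3, 3, 0)/5.8310 = (-0.6860, -0.5145, 0.5145, 0.0000).
r_{12} = e_1·c_2 = 1.0290.
u_2 = c_2 − 1.0290·e_1 = (3.7059, -1.4706, 3.4706, -1.0000).
‖u_2‖ = 5.3797, so e_2 = (0.6889, -0.2734, 0.6451, -0.1859).
r_{13} = e_1·c_3 = 0.3430; r_{23} = e_2·c_3 = -4.1551.
u_3 = c_3 − 0.3430·e_1 + 4.1551·e_2 = (1.0976, -2.9593, -1.4959, 3.2276).
‖u_3‖ = 4.7558, so e_3 = (0.2308, -0.6223, -0.3145, 0.6787).
Qᵀb = (-1.7150, 0.1421, -0.5932).
Back-substitute: x_3 = -0.5932/4.7558 = -0.1247.
x_2 = (0.1421 + 4.1551·(-0.1247))/5.3797 = -0.0699.
x_1 = (-1.7150 − 1.0290·(-0.0699) − 0.3430·(-0.1247))/5.8310 = -0.2744.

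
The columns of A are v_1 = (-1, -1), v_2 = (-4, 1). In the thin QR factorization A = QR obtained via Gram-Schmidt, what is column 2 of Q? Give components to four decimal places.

v_1 = (-1, -1); ‖v_1‖ = 1.4142, so q_1 = (-0.7071, -0.7071).
q_1·v_2 = (-0.7071)·(-4) + (-0.7071)·1 = 2.1213.
u_2 = v_2 − 2.1213·q_1 = (-2.5000, 2.5000).
‖u_2‖ = 3.5355, so q_2 = (-0.7071, 0.7071).

q_2 = (-0.7071, 0.7071)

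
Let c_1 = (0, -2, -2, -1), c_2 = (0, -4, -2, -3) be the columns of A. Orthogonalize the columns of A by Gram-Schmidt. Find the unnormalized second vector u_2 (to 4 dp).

u_2 = (0.0000, -0.6667, 1.3333, -1.3333)

c_1 = (0, -2, -2, -1); ‖c_1‖ = 3.0000, so q_1 = (0.0000, -0.6667, -0.6667, -0.3333).
q_1·c_2 = 0.0000·0 + (-0.6667)·(-4) + (-0.6667)·(-2) + (-0.3333)·(-3) = 5.0000.
u_2 = c_2 − 5.0000·q_1 = (0.0000, -0.6667, 1.3333, -1.3333).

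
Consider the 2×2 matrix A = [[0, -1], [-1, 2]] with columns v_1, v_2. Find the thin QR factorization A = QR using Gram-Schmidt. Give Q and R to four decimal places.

e_1 = v_1/‖v_1‖ = (0, -1)/1.0000 = (0.0000, -1.0000).
r_{12} = e_1·v_2 = -2.0000.
u_2 = v_2 + 2.0000·e_1 = (-1.0000, 0.0000).
‖u_2‖ = 1.0000, so e_2 = (-1.0000, 0.0000).

Q = [[0.0000, -1.0000], [-1.0000, 0.0000]], R = [[1.0000, -2.0000], [0.0000, 1.0000]]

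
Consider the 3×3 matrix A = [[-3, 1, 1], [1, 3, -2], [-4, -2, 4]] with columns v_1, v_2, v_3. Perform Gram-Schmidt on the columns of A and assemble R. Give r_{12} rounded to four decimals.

r_{12} = 1.5689

v_1 = (-3, 1, -4); ‖v_1‖ = 5.0990, so e_1 = (-0.5883, 0.1961, -0.7845).
r_{12} = e_1·v_2 = 1.5689.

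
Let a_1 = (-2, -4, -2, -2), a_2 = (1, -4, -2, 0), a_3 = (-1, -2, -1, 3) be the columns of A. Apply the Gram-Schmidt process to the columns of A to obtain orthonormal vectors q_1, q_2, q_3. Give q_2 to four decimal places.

q_2 = (0.7444, -0.4652, -0.2326, 0.4187)

a_1 = (-2, -4, -2, -2); ‖a_1‖ = 5.2915, so q_1 = (-0.3780, -0.7559, -0.3780, -0.3780).
q_1·a_2 = (-0.3780)·1 + (-0.7559)·(-4) + (-0.3780)·(-2) + (-0.3780)·0 = 3.4017.
u_2 = a_2 − 3.4017·q_1 = (2.2857, -1.4286, -0.7143, 1.2857).
‖u_2‖ = 3.0706, so q_2 = (0.7444, -0.4652, -0.2326, 0.4187).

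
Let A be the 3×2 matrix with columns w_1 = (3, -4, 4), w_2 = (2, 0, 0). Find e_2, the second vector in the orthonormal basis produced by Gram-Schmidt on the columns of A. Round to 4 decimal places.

e_2 = (0.8835, 0.3313, -0.3313)

e_1 = w_1/‖w_1‖ = (3, -4, 4)/6.4031 = (0.4685, -0.6247, 0.6247).
r_{12} = e_1·w_2 = 0.9370.
u_2 = w_2 − 0.9370·e_1 = (1.5610, 0.5854, -0.5854).
‖u_2‖ = 1.7669, so e_2 = (0.8835, 0.3313, -0.3313).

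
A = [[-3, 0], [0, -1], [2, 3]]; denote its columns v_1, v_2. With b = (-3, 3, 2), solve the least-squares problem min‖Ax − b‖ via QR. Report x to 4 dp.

x = (1.1915, -0.4149)

e_1 = v_1/‖v_1‖ = (-3, 0, 2)/3.6056 = (-0.8321, 0.0000, 0.5547).
r_{12} = e_1·v_2 = 1.6641.
u_2 = v_2 − 1.6641·e_1 = (1.3846, -1.0000, 2.0769).
‖u_2‖ = 2.6890, so e_2 = (0.5149, -0.3719, 0.7724).
Qᵀb = (3.6056, -1.1157).
Back-substitute: x_2 = -1.1157/2.6890 = -0.4149.
x_1 = (3.6056 − 1.6641·(-0.4149))/3.6056 = 1.1915.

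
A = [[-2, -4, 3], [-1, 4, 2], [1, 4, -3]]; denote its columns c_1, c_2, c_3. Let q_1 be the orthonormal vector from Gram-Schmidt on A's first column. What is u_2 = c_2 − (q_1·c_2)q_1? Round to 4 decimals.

q_1 = c_1/‖c_1‖ = (-2, -1, 1)/2.4495 = (-0.8165, -0.4082, 0.4082).
r_{12} = q_1·c_2 = 3.2660.
u_2 = c_2 − 3.2660·q_1 = (-1.3333, 5.3333, 2.6667).

u_2 = (-1.3333, 5.3333, 2.6667)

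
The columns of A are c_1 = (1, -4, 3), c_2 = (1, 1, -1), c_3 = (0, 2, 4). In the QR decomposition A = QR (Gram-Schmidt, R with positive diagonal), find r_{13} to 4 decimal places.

r_{13} = 0.7845

c_1 = (1, -4, 3); ‖c_1‖ = 5.0990, so q_1 = (0.1961, -0.7845, 0.5883).
r_{13} = q_1·c_3 = 0.7845.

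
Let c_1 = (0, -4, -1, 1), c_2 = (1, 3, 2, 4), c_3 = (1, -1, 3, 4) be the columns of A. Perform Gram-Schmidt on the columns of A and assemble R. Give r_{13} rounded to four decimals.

c_1 = (0, -4, -1, 1); ‖c_1‖ = 4.2426, so q_1 = (0.0000, -0.9428, -0.2357, 0.2357).
r_{13} = q_1·c_3 = 1.1785.

r_{13} = 1.1785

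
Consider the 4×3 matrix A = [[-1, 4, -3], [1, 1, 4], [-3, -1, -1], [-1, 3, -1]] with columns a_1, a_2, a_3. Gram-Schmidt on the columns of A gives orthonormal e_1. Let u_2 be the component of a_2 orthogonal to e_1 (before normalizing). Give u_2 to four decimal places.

a_1 = (-1, 1, -3, -1); ‖a_1‖ = 3.4641, so e_1 = (-0.2887, 0.2887, -0.8660, -0.2887).
e_1·a_2 = (-0.2887)·4 + 0.2887·1 + (-0.8660)·(-1) + (-0.2887)·3 = -0.8660.
u_2 = a_2 + 0.8660·e_1 = (3.7500, 1.2500, -1.7500, 2.7500).

u_2 = (3.7500, 1.2500, -1.7500, 2.7500)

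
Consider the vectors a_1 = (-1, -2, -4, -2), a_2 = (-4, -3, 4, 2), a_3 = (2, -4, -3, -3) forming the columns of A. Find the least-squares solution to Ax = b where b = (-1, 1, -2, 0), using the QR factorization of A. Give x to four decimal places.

x = (0.6929, -0.1556, -0.4949)

a_1 = (-1, -2, -4, -2); ‖a_1‖ = 5.0000, so q_1 = (-0.2000, -0.4000, -0.8000, -0.4000).
q_1·a_2 = (-0.2000)·(-4) + (-0.4000)·(-3) + (-0.8000)·4 + (-0.4000)·2 = -2.0000.
u_2 = a_2 + 2.0000·q_1 = (-4.4000, -3.8000, 2.4000, 1.2000).
‖u_2‖ = 6.4031, so q_2 = (-0.6872, -0.5935, 0.3748, 0.1874).
q_1·a_3 = (-0.2000)·2 + (-0.4000)·(-4) + (-0.8000)·(-3) + (-0.4000)·(-3) = 4.8000; q_2·a_3 = (-0.6872)·2 + (-0.5935)·(-4) + 0.3748·(-3) + 0.1874·(-3) = -0.6872.
u_3 = a_3 − 4.8000·q_1 + 0.6872·q_2 = (2.4878, -2.4878, 1.0976, -0.9512).
‖u_3‖ = 3.8063, so q_3 = (0.6536, -0.6536, 0.2884, -0.2499).
Qᵀb = (1.4000, -0.6559, -1.8839).
Back-substitute: x_3 = -1.8839/3.8063 = -0.4949.
x_2 = (-0.6559 + 0.6872·(-0.4949))/6.4031 = -0.1556.
x_1 = (1.4000 + 2.0000·(-0.1556) − 4.8000·(-0.4949))/5.0000 = 0.6929.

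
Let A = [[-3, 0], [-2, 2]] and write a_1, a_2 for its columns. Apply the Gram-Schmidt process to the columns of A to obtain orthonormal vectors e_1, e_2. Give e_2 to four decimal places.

e_2 = (-0.5547, 0.8321)

e_1 = a_1/‖a_1‖ = (-3, -2)/3.6056 = (-0.8321, -0.5547).
r_{12} = e_1·a_2 = -1.1094.
u_2 = a_2 + 1.1094·e_1 = (-0.9231, 1.3846).
‖u_2‖ = 1.6641, so e_2 = (-0.5547, 0.8321).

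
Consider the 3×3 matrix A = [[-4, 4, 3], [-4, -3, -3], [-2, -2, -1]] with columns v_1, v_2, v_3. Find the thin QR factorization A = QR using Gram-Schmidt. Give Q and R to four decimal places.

e_1 = v_1/‖v_1‖ = (-4, -4, -2)/6.0000 = (-0.6667, -0.6667, -0.3333).
r_{12} = e_1·v_2 = 0.0000.
u_2 = v_2 + 0.0000·e_1 = (4.0000, -3.0000, -2.0000).
‖u_2‖ = 5.3852, so e_2 = (0.7428, -0.5571, -0.3714).
r_{13} = e_1·v_3 = 0.3333; r_{23} = e_2·v_3 = 4.2710.
u_3 = v_3 − 0.3333·e_1 − 4.2710·e_2 = (0.0498, -0.3985, 0.6973).
‖u_3‖ = 0.8047, so e_3 = (0.0619, -0.4952, 0.8666).

Q = [[-0.6667, 0.7428, 0.0619], [-0.6667, -0.5571, -0.4952], [-0.3333, -0.3714, 0.8666]], R = [[6.0000, 0.0000, 0.3333], [0.0000, 5.3852, 4.2710], [0.0000, 0.0000, 0.8047]]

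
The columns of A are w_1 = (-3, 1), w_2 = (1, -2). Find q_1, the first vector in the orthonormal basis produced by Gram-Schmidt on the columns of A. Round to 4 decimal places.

q_1 = (-0.9487, 0.3162)

w_1 = (-3, 1); ‖w_1‖ = 3.1623, so q_1 = (-0.9487, 0.3162).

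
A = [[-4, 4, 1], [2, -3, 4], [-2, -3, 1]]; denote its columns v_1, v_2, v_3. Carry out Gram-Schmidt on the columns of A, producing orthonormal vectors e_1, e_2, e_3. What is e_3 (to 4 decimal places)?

v_1 = (-4, 2, -2); ‖v_1‖ = 4.8990, so e_1 = (-0.8165, 0.4082, -0.4082).
e_1·v_2 = (-0.8165)·4 + 0.4082·(-3) + (-0.4082)·(-3) = -3.2660.
u_2 = v_2 + 3.2660·e_1 = (1.3333, -1.6667, -4.3333).
‖u_2‖ = 4.8305, so e_2 = (0.2760, -0.3450, -0.8971).
e_1·v_3 = (-0.8165)·1 + 0.4082·4 + (-0.4082)·1 = 0.4082; e_2·v_3 = 0.2760·1 + (-0.3450)·4 + (-0.8971)·1 = -2.0012.
u_3 = v_3 − 0.4082·e_1 + 2.0012·e_2 = (1.8857, 3.1429, -0.6286).
‖u_3‖ = 3.7187, so e_3 = (0.5071, 0.8452, -0.1690).

e_3 = (0.5071, 0.8452, -0.1690)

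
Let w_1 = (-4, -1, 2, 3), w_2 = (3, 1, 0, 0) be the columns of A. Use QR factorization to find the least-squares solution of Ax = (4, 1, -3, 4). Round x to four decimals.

x = (0.4504, 1.8855)

w_1 = (-4, -1, 2, 3); ‖w_1‖ = 5.4772, so q_1 = (-0.7303, -0.1826, 0.3651, 0.5477).
q_1·w_2 = (-0.7303)·3 + (-0.1826)·1 + 0.3651·0 + 0.5477·0 = -2.3735.
u_2 = w_2 + 2.3735·q_1 = (1.2667, 0.5667, 0.8667, 1.3000).
‖u_2‖ = 2.0897, so q_2 = (0.6062, 0.2712, 0.4147, 0.6221).
Qᵀb = (-2.0083, 3.9400).
Back-substitute: x_2 = 3.9400/2.0897 = 1.8855.
x_1 = (-2.0083 + 2.3735·1.8855)/5.4772 = 0.4504.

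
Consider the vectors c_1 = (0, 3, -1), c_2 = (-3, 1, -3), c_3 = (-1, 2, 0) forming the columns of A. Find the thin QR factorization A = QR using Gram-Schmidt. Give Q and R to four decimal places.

Q = [[0.0000, -0.7645, -0.6447], [0.9487, -0.2039, 0.2417], [-0.3162, -0.6116, 0.7252]], R = [[3.1623, 1.8974, 1.8974], [0.0000, 3.9243, 0.3568], [0.0000, 0.0000, 1.1282]]

e_1 = c_1/‖c_1‖ = (0, 3, -1)/3.1623 = (0.0000, 0.9487, -0.3162).
r_{12} = e_1·c_2 = 1.8974.
u_2 = c_2 − 1.8974·e_1 = (-3.0000, -0.8000, -2.4000).
‖u_2‖ = 3.9243, so e_2 = (-0.7645, -0.2039, -0.6116).
r_{13} = e_1·c_3 = 1.8974; r_{23} = e_2·c_3 = 0.3568.
u_3 = c_3 − 1.8974·e_1 − 0.3568·e_2 = (-0.7273, 0.2727, 0.8182).
‖u_3‖ = 1.1282, so e_3 = (-0.6447, 0.2417, 0.7252).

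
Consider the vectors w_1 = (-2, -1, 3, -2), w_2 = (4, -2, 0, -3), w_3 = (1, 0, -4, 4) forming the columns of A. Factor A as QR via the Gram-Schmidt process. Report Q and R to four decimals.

q_1 = w_1/‖w_1‖ = (-2, -1, 3, -2)/4.2426 = (-0.4714, -0.2357, 0.7071, -0.4714).
r_{12} = q_1·w_2 = 0.0000.
u_2 = w_2 − 0.0000·q_1 = (4.0000, -2.0000, 0.0000, -3.0000).
‖u_2‖ = 5.3852, so q_2 = (0.7428, -0.3714, 0.0000, -0.5571).
r_{13} = q_1·w_3 = -5.1854; r_{23} = q_2·w_3 = -1.4856.
u_3 = w_3 + 5.1854·q_1 + 1.4856·q_2 = (-0.3410, -1.7739, -0.3333, 0.7280).
‖u_3‖ = 1.9759, so q_3 = (-0.1726, -0.8978, -0.1687, 0.3684).

Q = [[-0.4714, 0.7428, -0.1726], [-0.2357, -0.3714, -0.8978], [0.7071, 0.0000, -0.1687], [-0.4714, -0.5571, 0.3684]], R = [[4.2426, 0.0000, -5.1854], [0.0000, 5.3852, -1.4856], [0.0000, 0.0000, 1.9759]]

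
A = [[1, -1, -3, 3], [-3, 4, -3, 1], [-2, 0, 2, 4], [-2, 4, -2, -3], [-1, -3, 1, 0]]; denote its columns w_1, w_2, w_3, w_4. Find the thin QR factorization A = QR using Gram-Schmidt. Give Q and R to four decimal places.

e_1 = w_1/‖w_1‖ = (1, -3, -2, -2, -1)/4.3589 = (0.2294, -0.6882, -0.4588, -0.4588, -0.2294).
r_{12} = e_1·w_2 = -4.1295.
u_2 = w_2 + 4.1295·e_1 = (-0.0526, 1.1579, -1.8947, 2.1053, -3.9474).
‖u_2‖ = 4.9947, so e_2 = (-0.0105, 0.2318, -0.3793, 0.4215, -0.7903).
r_{13} = e_1·w_3 = 1.1471; r_{23} = e_2·w_3 = -3.0558.
u_3 = w_3 − 1.1471·e_1 + 3.0558·e_2 = (-3.2954, -1.5021, 1.3671, -0.1857, -1.1519).
‖u_3‖ = 4.0430, so e_3 = (-0.8151, -0.3715, 0.3381, -0.0459, -0.2849).
r_{14} = e_1·w_4 = -0.4588; r_{24} = e_2·w_4 = -2.5817; r_{34} = e_3·w_4 = -1.3265.
u_4 = w_4 + 0.4588·e_1 + 2.5817·e_2 + 1.3265·e_3 = (1.9969, 0.7899, 3.2586, -2.1833, -2.5235).
‖u_4‖ = 5.1347, so e_4 = (0.3889, 0.1538, 0.6346, -0.4252, -0.4915).

Q = [[0.2294, -0.0105, -0.8151, 0.3889], [-0.6882, 0.2318, -0.3715, 0.1538], [-0.4588, -0.3793, 0.3381, 0.6346], [-0.4588, 0.4215, -0.0459, -0.4252], [-0.2294, -0.7903, -0.2849, -0.4915]], R = [[4.3589, -4.1295, 1.1471, -0.4588], [0.0000, 4.9947, -3.0558, -2.5817], [0.0000, 0.0000, 4.0430, -1.3265], [0.0000, 0.0000, 0.0000, 5.1347]]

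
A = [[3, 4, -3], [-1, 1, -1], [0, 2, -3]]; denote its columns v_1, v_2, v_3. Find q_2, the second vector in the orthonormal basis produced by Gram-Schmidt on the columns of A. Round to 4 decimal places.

v_1 = (3, -1, 0); ‖v_1‖ = 3.1623, so q_1 = (0.9487, -0.3162, 0.0000).
q_1·v_2 = 0.9487·4 + (-0.3162)·1 + 0.0000·2 = 3.4785.
u_2 = v_2 − 3.4785·q_1 = (0.7000, 2.1000, 2.0000).
‖u_2‖ = 2.9833, so q_2 = (0.2346, 0.7039, 0.6704).

q_2 = (0.2346, 0.7039, 0.6704)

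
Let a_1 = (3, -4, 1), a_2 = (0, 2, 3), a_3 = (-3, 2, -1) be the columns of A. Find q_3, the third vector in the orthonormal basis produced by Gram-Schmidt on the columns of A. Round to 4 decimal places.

q_3 = (-0.7913, -0.5087, 0.3391)

q_1 = a_1/‖a_1‖ = (3, -4, 1)/5.0990 = (0.5883, -0.7845, 0.1961).
r_{12} = q_1·a_2 = -0.9806.
u_2 = a_2 + 0.9806·q_1 = (0.5769, 1.2308, 3.1923).
‖u_2‖ = 3.4696, so q_2 = (0.1663, 0.3547, 0.9201).
r_{13} = q_1·a_3 = -3.5301; r_{23} = q_2·a_3 = -0.7094.
u_3 = a_3 + 3.5301·q_1 + 0.7094·q_2 = (-0.8051, -0.5176, 0.3450).
‖u_3‖ = 1.0174, so q_3 = (-0.7913, -0.5087, 0.3391).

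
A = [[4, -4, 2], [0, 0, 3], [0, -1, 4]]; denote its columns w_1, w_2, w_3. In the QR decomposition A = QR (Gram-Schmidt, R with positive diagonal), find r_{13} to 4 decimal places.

r_{13} = 2.0000

w_1 = (4, 0, 0); ‖w_1‖ = 4.0000, so q_1 = (1.0000, 0.0000, 0.0000).
r_{13} = q_1·w_3 = 2.0000.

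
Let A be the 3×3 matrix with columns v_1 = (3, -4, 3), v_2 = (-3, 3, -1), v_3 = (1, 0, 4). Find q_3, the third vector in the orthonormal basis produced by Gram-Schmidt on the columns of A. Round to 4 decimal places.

q_1 = v_1/‖v_1‖ = (3, -4, 3)/5.8310 = (0.5145, -0.6860, 0.5145).
r_{12} = q_1·v_2 = -4.1160.
u_2 = v_2 + 4.1160·q_1 = (-0.8824, 0.1765, 1.1176).
‖u_2‖ = 1.4349, so q_2 = (-0.6149, 0.1230, 0.7789).
r_{13} = q_1·v_3 = 2.5725; r_{23} = q_2·v_3 = 2.5008.
u_3 = v_3 − 2.5725·q_1 − 2.5008·q_2 = (1.2143, 1.4571, 0.7286).
‖u_3‖ = 2.0319, so q_3 = (0.5976, 0.7171, 0.3586).

q_3 = (0.5976, 0.7171, 0.3586)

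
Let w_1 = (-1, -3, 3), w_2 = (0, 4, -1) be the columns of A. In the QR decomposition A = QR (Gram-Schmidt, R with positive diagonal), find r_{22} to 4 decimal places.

r_{22} = 2.2711

q_1 = w_1/‖w_1‖ = (-1, -3, 3)/4.3589 = (-0.2294, -0.6882, 0.6882).
r_{12} = q_1·w_2 = -3.4412.
u_2 = w_2 + 3.4412·q_1 = (-0.7895, 1.6316, 1.3684).
r_{22} = ‖u_2‖ = 2.2711.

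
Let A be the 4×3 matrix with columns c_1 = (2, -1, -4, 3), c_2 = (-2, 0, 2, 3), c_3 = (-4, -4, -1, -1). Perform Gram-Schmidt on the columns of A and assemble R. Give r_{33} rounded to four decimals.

r_{33} = 5.7674

e_1 = c_1/‖c_1‖ = (2, -1, -4, 3)/5.4772 = (0.3651, -0.1826, -0.7303, 0.5477).
r_{12} = e_1·c_2 = -0.5477.
u_2 = c_2 + 0.5477·e_1 = (-1.8000, -0.1000, 1.6000, 3.3000).
‖u_2‖ = 4.0866, so e_2 = (-0.4405, -0.0245, 0.3915, 0.8075).
r_{13} = e_1·c_3 = -0.5477; r_{23} = e_2·c_3 = 0.6607.
u_3 = c_3 + 0.5477·e_1 − 0.6607·e_2 = (-3.5090, -4.0838, -1.6587, -1.2335).
r_{33} = ‖u_3‖ = 5.7674.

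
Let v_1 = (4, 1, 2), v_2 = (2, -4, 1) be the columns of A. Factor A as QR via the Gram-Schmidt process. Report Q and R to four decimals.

v_1 = (4, 1, 2); ‖v_1‖ = 4.5826, so q_1 = (0.8729, 0.2182, 0.4364).
q_1·v_2 = 0.8729·2 + 0.2182·(-4) + 0.4364·1 = 1.3093.
u_2 = v_2 − 1.3093·q_1 = (0.8571, -4.2857, 0.4286).
‖u_2‖ = 4.3916, so q_2 = (0.1952, -0.9759, 0.0976).

Q = [[0.8729, 0.1952], [0.2182, -0.9759], [0.4364, 0.0976]], R = [[4.5826, 1.3093], [0.0000, 4.3916]]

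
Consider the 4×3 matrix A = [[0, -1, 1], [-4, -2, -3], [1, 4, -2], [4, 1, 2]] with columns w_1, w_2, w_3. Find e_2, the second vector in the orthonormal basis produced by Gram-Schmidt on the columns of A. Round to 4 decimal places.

e_1 = w_1/‖w_1‖ = (0, -4, 1, 4)/5.7446 = (0.0000, -0.6963, 0.1741, 0.6963).
r_{12} = e_1·w_2 = 2.7852.
u_2 = w_2 − 2.7852·e_1 = (-1.0000, -0.0606, 3.5152, -0.9394).
‖u_2‖ = 3.7739, so e_2 = (-0.2650, -0.0161, 0.9314, -0.2489).

e_2 = (-0.2650, -0.0161, 0.9314, -0.2489)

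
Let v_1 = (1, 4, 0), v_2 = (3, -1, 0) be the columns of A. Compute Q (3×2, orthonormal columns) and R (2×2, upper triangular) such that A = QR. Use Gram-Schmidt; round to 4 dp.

Q = [[0.2425, 0.9701], [0.9701, -0.2425], [0.0000, 0.0000]], R = [[4.1231, -0.2425], [0.0000, 3.1530]]

v_1 = (1, 4, 0); ‖v_1‖ = 4.1231, so q_1 = (0.2425, 0.9701, 0.0000).
q_1·v_2 = 0.2425·3 + 0.9701·(-1) + 0.0000·0 = -0.2425.
u_2 = v_2 + 0.2425·q_1 = (3.0588, -0.7647, 0.0000).
‖u_2‖ = 3.1530, so q_2 = (0.9701, -0.2425, 0.0000).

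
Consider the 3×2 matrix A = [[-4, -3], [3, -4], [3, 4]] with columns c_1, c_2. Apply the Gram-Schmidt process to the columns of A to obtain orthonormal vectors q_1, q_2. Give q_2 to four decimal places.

c_1 = (-4, 3, 3); ‖c_1‖ = 5.8310, so q_1 = (-0.6860, 0.5145, 0.5145).
q_1·c_2 = (-0.6860)·(-3) + 0.5145·(-4) + 0.5145·4 = 2.0580.
u_2 = c_2 − 2.0580·q_1 = (-1.5882, -5.0588, 2.9412).
‖u_2‖ = 6.0634, so q_2 = (-0.2619, -0.8343, 0.4851).

q_2 = (-0.2619, -0.8343, 0.4851)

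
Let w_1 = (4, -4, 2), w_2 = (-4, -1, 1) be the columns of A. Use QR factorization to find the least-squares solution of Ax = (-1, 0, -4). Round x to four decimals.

w_1 = (4, -4, 2); ‖w_1‖ = 6.0000, so q_1 = (0.6667, -0.6667, 0.3333).
q_1·w_2 = 0.6667·(-4) + (-0.6667)·(-1) + 0.3333·1 = -1.6667.
u_2 = w_2 + 1.6667·q_1 = (-2.8889, -2.1111, 1.5556).
‖u_2‖ = 3.9016, so q_2 = (-0.7404, -0.5411, 0.3987).
Qᵀb = (-2.0000, -0.8544).
Back-substitute: x_2 = -0.8544/3.9016 = -0.2190.
x_1 = (-2.0000 + 1.6667·(-0.2190))/6.0000 = -0.3942.

x = (-0.3942, -0.2190)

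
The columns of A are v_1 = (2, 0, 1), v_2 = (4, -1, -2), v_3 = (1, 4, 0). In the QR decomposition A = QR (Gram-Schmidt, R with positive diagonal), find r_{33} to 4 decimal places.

q_1 = v_1/‖v_1‖ = (2, 0, 1)/2.2361 = (0.8944, 0.0000, 0.4472).
r_{12} = q_1·v_2 = 2.6833.
u_2 = v_2 − 2.6833·q_1 = (1.6000, -1.0000, -3.2000).
‖u_2‖ = 3.7148, so q_2 = (0.4307, -0.2692, -0.8614).
r_{13} = q_1·v_3 = 0.8944; r_{23} = q_2·v_3 = -0.6461.
u_3 = v_3 − 0.8944·q_1 + 0.6461·q_2 = (0.4783, 3.8261, -0.9565).
r_{33} = ‖u_3‖ = 3.9727.

r_{33} = 3.9727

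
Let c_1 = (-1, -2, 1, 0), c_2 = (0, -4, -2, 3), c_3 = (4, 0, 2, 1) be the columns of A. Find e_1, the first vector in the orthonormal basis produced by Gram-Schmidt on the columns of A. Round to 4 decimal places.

e_1 = (-0.4082, -0.8165, 0.4082, 0.0000)

c_1 = (-1, -2, 1, 0); ‖c_1‖ = 2.4495, so e_1 = (-0.4082, -0.8165, 0.4082, 0.0000).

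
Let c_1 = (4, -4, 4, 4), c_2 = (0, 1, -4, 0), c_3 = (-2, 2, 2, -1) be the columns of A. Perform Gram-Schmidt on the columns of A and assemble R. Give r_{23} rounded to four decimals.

e_1 = c_1/‖c_1‖ = (4, -4, 4, 4)/8.0000 = (0.5000, -0.5000, 0.5000, 0.5000).
r_{12} = e_1·c_2 = -2.5000.
u_2 = c_2 + 2.5000·e_1 = (1.2500, -0.2500, -2.7500, 1.2500).
‖u_2‖ = 3.2787, so e_2 = (0.3812, -0.0762, -0.8387, 0.3812).
r_{23} = e_2·c_3 = -2.9737.

r_{23} = -2.9737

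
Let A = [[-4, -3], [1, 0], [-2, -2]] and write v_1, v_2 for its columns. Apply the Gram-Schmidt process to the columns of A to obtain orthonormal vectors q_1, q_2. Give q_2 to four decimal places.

q_1 = v_1/‖v_1‖ = (-4, 1, -2)/4.5826 = (-0.8729, 0.2182, -0.4364).
r_{12} = q_1·v_2 = 3.4915.
u_2 = v_2 − 3.4915·q_1 = (0.0476, -0.7619, -0.4762).
‖u_2‖ = 0.8997, so q_2 = (0.0529, -0.8468, -0.5293).

q_2 = (0.0529, -0.8468, -0.5293)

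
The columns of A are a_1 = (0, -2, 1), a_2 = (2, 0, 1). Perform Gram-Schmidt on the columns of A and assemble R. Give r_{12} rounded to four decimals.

r_{12} = 0.4472

a_1 = (0, -2, 1); ‖a_1‖ = 2.2361, so q_1 = (0.0000, -0.8944, 0.4472).
r_{12} = q_1·a_2 = 0.4472.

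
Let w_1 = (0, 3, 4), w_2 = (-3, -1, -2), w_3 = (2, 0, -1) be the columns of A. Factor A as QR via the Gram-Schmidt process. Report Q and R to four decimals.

Q = [[0.0000, -0.9912, 0.1322], [0.6000, 0.1057, 0.7930], [0.8000, -0.0793, -0.5947]], R = [[5.0000, -2.2000, -0.8000], [0.0000, 3.0265, -1.9032], [0.0000, 0.0000, 0.8591]]

q_1 = w_1/‖w_1‖ = (0, 3, 4)/5.0000 = (0.0000, 0.6000, 0.8000).
r_{12} = q_1·w_2 = -2.2000.
u_2 = w_2 + 2.2000·q_1 = (-3.0000, 0.3200, -0.2400).
‖u_2‖ = 3.0265, so q_2 = (-0.9912, 0.1057, -0.0793).
r_{13} = q_1·w_3 = -0.8000; r_{23} = q_2·w_3 = -1.9032.
u_3 = w_3 + 0.8000·q_1 + 1.9032·q_2 = (0.1135, 0.6812, -0.5109).
‖u_3‖ = 0.8591, so q_3 = (0.1322, 0.7930, -0.5947).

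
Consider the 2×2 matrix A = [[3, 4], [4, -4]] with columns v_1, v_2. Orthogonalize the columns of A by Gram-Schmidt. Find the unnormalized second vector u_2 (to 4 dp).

u_2 = (4.4800, -3.3600)

v_1 = (3, 4); ‖v_1‖ = 5.0000, so q_1 = (0.6000, 0.8000).
q_1·v_2 = 0.6000·4 + 0.8000·(-4) = -0.8000.
u_2 = v_2 + 0.8000·q_1 = (4.4800, -3.3600).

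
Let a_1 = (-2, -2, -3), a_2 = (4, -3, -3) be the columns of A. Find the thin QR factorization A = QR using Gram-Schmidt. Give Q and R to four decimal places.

a_1 = (-2, -2, -3); ‖a_1‖ = 4.1231, so q_1 = (-0.4851, -0.4851, -0.7276).
q_1·a_2 = (-0.4851)·4 + (-0.4851)·(-3) + (-0.7276)·(-3) = 1.6977.
u_2 = a_2 − 1.6977·q_1 = (4.8235, -2.1765, -1.7647).
‖u_2‖ = 5.5783, so q_2 = (0.8647, -0.3902, -0.3164).

Q = [[-0.4851, 0.8647], [-0.4851, -0.3902], [-0.7276, -0.3164]], R = [[4.1231, 1.6977], [0.0000, 5.5783]]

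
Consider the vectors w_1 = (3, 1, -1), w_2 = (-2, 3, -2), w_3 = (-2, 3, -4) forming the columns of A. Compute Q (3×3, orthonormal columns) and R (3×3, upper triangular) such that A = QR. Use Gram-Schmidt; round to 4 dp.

Q = [[0.9045, -0.4200, -0.0733], [0.3015, 0.7517, -0.5866], [-0.3015, -0.5085, -0.8066]], R = [[3.3166, -0.3015, 0.3015], [0.0000, 4.1121, 5.1290], [0.0000, 0.0000, 1.6131]]

w_1 = (3, 1, -1); ‖w_1‖ = 3.3166, so e_1 = (0.9045, 0.3015, -0.3015).
e_1·w_2 = 0.9045·(-2) + 0.3015·3 + (-0.3015)·(-2) = -0.3015.
u_2 = w_2 + 0.3015·e_1 = (-1.7273, 3.0909, -2.0909).
‖u_2‖ = 4.1121, so e_2 = (-0.4200, 0.7517, -0.5085).
e_1·w_3 = 0.9045·(-2) + 0.3015·3 + (-0.3015)·(-4) = 0.3015; e_2·w_3 = (-0.4200)·(-2) + 0.7517·3 + (-0.5085)·(-4) = 5.1290.
u_3 = w_3 − 0.3015·e_1 − 5.1290·e_2 = (-0.1183, -0.9462, -1.3011).
‖u_3‖ = 1.6131, so e_3 = (-0.0733, -0.5866, -0.8066).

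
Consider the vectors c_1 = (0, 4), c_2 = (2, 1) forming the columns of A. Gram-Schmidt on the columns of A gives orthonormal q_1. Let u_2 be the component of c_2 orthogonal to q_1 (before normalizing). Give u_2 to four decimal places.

u_2 = (2.0000, 0.0000)

c_1 = (0, 4); ‖c_1‖ = 4.0000, so q_1 = (0.0000, 1.0000).
q_1·c_2 = 0.0000·2 + 1.0000·1 = 1.0000.
u_2 = c_2 − 1.0000·q_1 = (2.0000, 0.0000).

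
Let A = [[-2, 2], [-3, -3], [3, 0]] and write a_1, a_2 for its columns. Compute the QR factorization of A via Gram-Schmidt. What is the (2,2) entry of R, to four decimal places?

a_1 = (-2, -3, 3); ‖a_1‖ = 4.6904, so q_1 = (-0.4264, -0.6396, 0.6396).
q_1·a_2 = (-0.4264)·2 + (-0.6396)·(-3) + 0.6396·0 = 1.0660.
u_2 = a_2 − 1.0660·q_1 = (2.4545, -2.3182, -0.6818).
r_{22} = ‖u_2‖ = 3.4444.

r_{22} = 3.4444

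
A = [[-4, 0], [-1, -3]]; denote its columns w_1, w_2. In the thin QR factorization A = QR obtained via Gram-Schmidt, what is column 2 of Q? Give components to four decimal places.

e_1 = w_1/‖w_1‖ = (-4, -1)/4.1231 = (-0.9701, -0.2425).
r_{12} = e_1·w_2 = 0.7276.
u_2 = w_2 − 0.7276·e_1 = (0.7059, -2.8235).
‖u_2‖ = 2.9104, so e_2 = (0.2425, -0.9701).

e_2 = (0.2425, -0.9701)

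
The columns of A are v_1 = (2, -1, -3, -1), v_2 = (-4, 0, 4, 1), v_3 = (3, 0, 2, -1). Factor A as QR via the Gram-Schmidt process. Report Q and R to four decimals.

Q = [[0.5164, -0.6325, 0.5185], [-0.2582, -0.7379, -0.4148], [-0.7746, -0.1054, 0.6222], [-0.2582, -0.2108, -0.4148]], R = [[3.8730, -5.4222, 0.2582], [0.0000, 1.8974, -1.8974], [0.0000, 0.0000, 3.2146]]

v_1 = (2, -1, -3, -1); ‖v_1‖ = 3.8730, so e_1 = (0.5164, -0.2582, -0.7746, -0.2582).
e_1·v_2 = 0.5164·(-4) + (-0.2582)·0 + (-0.7746)·4 + (-0.2582)·1 = -5.4222.
u_2 = v_2 + 5.4222·e_1 = (-1.2000, -1.4000, -0.2000, -0.4000).
‖u_2‖ = 1.8974, so e_2 = (-0.6325, -0.7379, -0.1054, -0.2108).
e_1·v_3 = 0.5164·3 + (-0.2582)·0 + (-0.7746)·2 + (-0.2582)·(-1) = 0.2582; e_2·v_3 = (-0.6325)·3 + (-0.7379)·0 + (-0.1054)·2 + (-0.2108)·(-1) = -1.8974.
u_3 = v_3 − 0.2582·e_1 + 1.8974·e_2 = (1.6667, -1.3333, 2.0000, -1.3333).
‖u_3‖ = 3.2146, so e_3 = (0.5185, -0.4148, 0.6222, -0.4148).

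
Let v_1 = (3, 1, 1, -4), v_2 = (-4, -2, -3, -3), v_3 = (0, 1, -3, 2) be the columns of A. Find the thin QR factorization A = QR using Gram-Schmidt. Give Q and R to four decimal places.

Q = [[0.5774, -0.5657, 0.3219], [0.1925, -0.2981, 0.4145], [0.1925, -0.4623, -0.8405], [-0.7698, -0.6144, 0.1349]], R = [[5.1962, -0.9623, -1.9245], [0.0000, 6.0888, -0.1399], [0.0000, 0.0000, 3.2057]]

v_1 = (3, 1, 1, -4); ‖v_1‖ = 5.1962, so e_1 = (0.5774, 0.1925, 0.1925, -0.7698).
e_1·v_2 = 0.5774·(-4) + 0.1925·(-2) + 0.1925·(-3) + (-0.7698)·(-3) = -0.9623.
u_2 = v_2 + 0.9623·e_1 = (-3.4444, -1.8148, -2.8148, -3.7407).
‖u_2‖ = 6.0888, so e_2 = (-0.5657, -0.2981, -0.4623, -0.6144).
e_1·v_3 = 0.5774·0 + 0.1925·1 + 0.1925·(-3) + (-0.7698)·2 = -1.9245; e_2·v_3 = (-0.5657)·0 + (-0.2981)·1 + (-0.4623)·(-3) + (-0.6144)·2 = -0.1399.
u_3 = v_3 + 1.9245·e_1 + 0.1399·e_2 = (1.0320, 1.3287, -2.6943, 0.4326).
‖u_3‖ = 3.2057, so e_3 = (0.3219, 0.4145, -0.8405, 0.1349).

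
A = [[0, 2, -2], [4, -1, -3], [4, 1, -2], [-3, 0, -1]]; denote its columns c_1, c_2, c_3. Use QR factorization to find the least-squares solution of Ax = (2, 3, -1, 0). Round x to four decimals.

c_1 = (0, 4, 4, -3); ‖c_1‖ = 6.4031, so q_1 = (0.0000, 0.6247, 0.6247, -0.4685).
q_1·c_2 = 0.0000·2 + 0.6247·(-1) + 0.6247·1 + (-0.4685)·0 = 0.0000.
u_2 = c_2 + 0.0000·q_1 = (2.0000, -1.0000, 1.0000, 0.0000).
‖u_2‖ = 2.4495, so q_2 = (0.8165, -0.4082, 0.4082, 0.0000).
q_1·c_3 = 0.0000·(-2) + 0.6247·(-3) + 0.6247·(-2) + (-0.4685)·(-1) = -2.6550; q_2·c_3 = 0.8165·(-2) + (-0.4082)·(-3) + 0.4082·(-2) + 0.0000·(-1) = -1.2247.
u_3 = c_3 + 2.6550·q_1 + 1.2247·q_2 = (-1.0000, -1.8415, 0.1585, -2.2439).
‖u_3‖ = 3.0743, so q_3 = (-0.3253, -0.5990, 0.0516, -0.7299).
Qᵀb = (1.2494, 0.0000, -2.4991).
Back-substitute: x_3 = -2.4991/3.0743 = -0.8129.
x_2 = (0.0000 + 1.2247·(-0.8129))/2.4495 = -0.4065.
x_1 = (1.2494 + 0.0000·(-0.4065) + 2.6550·(-0.8129))/6.4031 = -0.1419.

x = (-0.1419, -0.4065, -0.8129)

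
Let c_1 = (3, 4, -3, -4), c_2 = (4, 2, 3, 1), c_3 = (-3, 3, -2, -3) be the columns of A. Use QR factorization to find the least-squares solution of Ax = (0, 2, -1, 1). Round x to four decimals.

c_1 = (3, 4, -3, -4); ‖c_1‖ = 7.0711, so e_1 = (0.4243, 0.5657, -0.4243, -0.5657).
e_1·c_2 = 0.4243·4 + 0.5657·2 + (-0.4243)·3 + (-0.5657)·1 = 0.9899.
u_2 = c_2 − 0.9899·e_1 = (3.5800, 1.4400, 3.4200, 1.5600).
‖u_2‖ = 5.3870, so e_2 = (0.6646, 0.2673, 0.6349, 0.2896).
e_1·c_3 = 0.4243·(-3) + 0.5657·3 + (-0.4243)·(-2) + (-0.5657)·(-3) = 2.9698; e_2·c_3 = 0.6646·(-3) + 0.2673·3 + 0.6349·(-2) + 0.2896·(-3) = -3.3302.
u_3 = c_3 − 2.9698·e_1 + 3.3302·e_2 = (-2.0469, 2.2102, 1.3742, -0.3556).
‖u_3‖ = 3.3301, so e_3 = (-0.6147, 0.6637, 0.4127, -0.1068).
Qᵀb = (0.9899, 0.1893, 0.8080).
Back-substitute: x_3 = 0.8080/3.3301 = 0.2426.
x_2 = (0.1893 + 3.3302·0.2426)/5.3870 = 0.1851.
x_1 = (0.9899 − 0.9899·0.1851 − 2.9698·0.2426)/7.0711 = 0.0122.

x = (0.0122, 0.1851, 0.2426)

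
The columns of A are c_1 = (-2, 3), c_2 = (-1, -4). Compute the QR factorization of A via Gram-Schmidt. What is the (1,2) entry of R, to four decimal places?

c_1 = (-2, 3); ‖c_1‖ = 3.6056, so q_1 = (-0.5547, 0.8321).
r_{12} = q_1·c_2 = -2.7735.

r_{12} = -2.7735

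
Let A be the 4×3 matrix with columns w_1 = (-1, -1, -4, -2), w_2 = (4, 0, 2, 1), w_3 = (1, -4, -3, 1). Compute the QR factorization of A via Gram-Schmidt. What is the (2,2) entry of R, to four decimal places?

r_{22} = 3.4772

w_1 = (-1, -1, -4, -2); ‖w_1‖ = 4.6904, so q_1 = (-0.2132, -0.2132, -0.8528, -0.4264).
q_1·w_2 = (-0.2132)·4 + (-0.2132)·0 + (-0.8528)·2 + (-0.4264)·1 = -2.9848.
u_2 = w_2 + 2.9848·q_1 = (3.3636, -0.6364, -0.5455, -0.2727).
r_{22} = ‖u_2‖ = 3.4772.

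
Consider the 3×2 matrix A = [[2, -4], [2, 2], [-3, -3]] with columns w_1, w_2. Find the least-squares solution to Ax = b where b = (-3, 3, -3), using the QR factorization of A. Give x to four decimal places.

w_1 = (2, 2, -3); ‖w_1‖ = 4.1231, so q_1 = (0.4851, 0.4851, -0.7276).
q_1·w_2 = 0.4851·(-4) + 0.4851·2 + (-0.7276)·(-3) = 1.2127.
u_2 = w_2 − 1.2127·q_1 = (-4.5882, 1.4118, -2.1176).
‖u_2‖ = 5.2468, so q_2 = (-0.8745, 0.2691, -0.4036).
Qᵀb = (2.1828, 4.6414).
Back-substitute: x_2 = 4.6414/5.2468 = 0.8846.
x_1 = (2.1828 − 1.2127·0.8846)/4.1231 = 0.2692.

x = (0.2692, 0.8846)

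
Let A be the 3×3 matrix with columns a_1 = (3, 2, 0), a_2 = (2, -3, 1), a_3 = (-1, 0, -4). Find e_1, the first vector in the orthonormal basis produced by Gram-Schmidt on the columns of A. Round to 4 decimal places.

e_1 = (0.8321, 0.5547, 0.0000)

a_1 = (3, 2, 0); ‖a_1‖ = 3.6056, so e_1 = (0.8321, 0.5547, 0.0000).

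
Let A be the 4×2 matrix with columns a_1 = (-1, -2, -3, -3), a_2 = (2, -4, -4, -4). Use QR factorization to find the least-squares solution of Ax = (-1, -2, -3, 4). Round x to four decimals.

x = (0.1486, -0.0473)

q_1 = a_1/‖a_1‖ = (-1, -2, -3, -3)/4.7958 = (-0.2085, -0.4170, -0.6255, -0.6255).
r_{12} = q_1·a_2 = 6.2554.
u_2 = a_2 − 6.2554·q_1 = (3.3043, -1.3913, -0.0870, -0.0870).
‖u_2‖ = 3.5874, so q_2 = (0.9211, -0.3878, -0.0242, -0.0242).
Qᵀb = (0.4170, -0.1697).
Back-substitute: x_2 = -0.1697/3.5874 = -0.0473.
x_1 = (0.4170 − 6.2554·(-0.0473))/4.7958 = 0.1486.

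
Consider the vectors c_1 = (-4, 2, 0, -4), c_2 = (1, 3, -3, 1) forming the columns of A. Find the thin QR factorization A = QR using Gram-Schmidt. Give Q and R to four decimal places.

Q = [[-0.6667, 0.1744], [0.3333, 0.6976], [0.0000, -0.6727], [-0.6667, 0.1744]], R = [[6.0000, -0.3333], [0.0000, 4.4597]]

c_1 = (-4, 2, 0, -4); ‖c_1‖ = 6.0000, so e_1 = (-0.6667, 0.3333, 0.0000, -0.6667).
e_1·c_2 = (-0.6667)·1 + 0.3333·3 + 0.0000·(-3) + (-0.6667)·1 = -0.3333.
u_2 = c_2 + 0.3333·e_1 = (0.7778, 3.1111, -3.0000, 0.7778).
‖u_2‖ = 4.4597, so e_2 = (0.1744, 0.6976, -0.6727, 0.1744).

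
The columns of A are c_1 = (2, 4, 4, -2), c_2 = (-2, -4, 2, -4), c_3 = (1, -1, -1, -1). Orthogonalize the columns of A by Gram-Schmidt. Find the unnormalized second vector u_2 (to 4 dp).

u_2 = (-1.8000, -3.6000, 2.4000, -4.2000)

e_1 = c_1/‖c_1‖ = (2, 4, 4, -2)/6.3246 = (0.3162, 0.6325, 0.6325, -0.3162).
r_{12} = e_1·c_2 = -0.6325.
u_2 = c_2 + 0.6325·e_1 = (-1.8000, -3.6000, 2.4000, -4.2000).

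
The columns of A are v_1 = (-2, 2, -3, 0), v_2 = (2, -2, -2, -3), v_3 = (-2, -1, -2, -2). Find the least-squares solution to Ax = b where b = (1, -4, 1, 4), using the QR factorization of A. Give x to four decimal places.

v_1 = (-2, 2, -3, 0); ‖v_1‖ = 4.1231, so e_1 = (-0.4851, 0.4851, -0.7276, 0.0000).
e_1·v_2 = (-0.4851)·2 + 0.4851·(-2) + (-0.7276)·(-2) + 0.0000·(-3) = -0.4851.
u_2 = v_2 + 0.4851·e_1 = (1.7647, -1.7647, -2.3529, -3.0000).
‖u_2‖ = 4.5568, so e_2 = (0.3873, -0.3873, -0.5164, -0.6584).
e_1·v_3 = (-0.4851)·(-2) + 0.4851·(-1) + (-0.7276)·(-2) + 0.0000·(-2) = 1.9403; e_2·v_3 = 0.3873·(-2) + (-0.3873)·(-1) + (-0.5164)·(-2) + (-0.6584)·(-2) = 1.9621.
u_3 = v_3 − 1.9403·e_1 − 1.9621·e_2 = (-1.8187, -1.1813, 0.4249, -0.7082).
‖u_3‖ = 2.3206, so e_3 = (-0.7837, -0.5090, 0.1831, -0.3052).
Qᵀb = (-3.1530, -1.2134, 0.2148).
Back-substitute: x_3 = 0.2148/2.3206 = 0.0926.
x_2 = (-1.2134 − 1.9621·0.0926)/4.5568 = -0.3062.
x_1 = (-3.1530 + 0.4851·(-0.3062) − 1.9403·0.0926)/4.1231 = -0.8443.

x = (-0.8443, -0.3062, 0.0926)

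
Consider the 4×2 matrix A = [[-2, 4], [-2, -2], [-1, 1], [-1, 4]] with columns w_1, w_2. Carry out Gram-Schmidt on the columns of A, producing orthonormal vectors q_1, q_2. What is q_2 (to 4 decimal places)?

w_1 = (-2, -2, -1, -1); ‖w_1‖ = 3.1623, so q_1 = (-0.6325, -0.6325, -0.3162, -0.3162).
q_1·w_2 = (-0.6325)·4 + (-0.6325)·(-2) + (-0.3162)·1 + (-0.3162)·4 = -2.8460.
u_2 = w_2 + 2.8460·q_1 = (2.2000, -3.8000, 0.1000, 3.1000).
‖u_2‖ = 5.3759, so q_2 = (0.4092, -0.7069, 0.0186, 0.5767).

q_2 = (0.4092, -0.7069, 0.0186, 0.5767)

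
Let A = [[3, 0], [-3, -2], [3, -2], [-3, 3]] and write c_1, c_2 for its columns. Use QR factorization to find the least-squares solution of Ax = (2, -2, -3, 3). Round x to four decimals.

e_1 = c_1/‖c_1‖ = (3, -3, 3, -3)/6.0000 = (0.5000, -0.5000, 0.5000, -0.5000).
r_{12} = e_1·c_2 = -1.5000.
u_2 = c_2 + 1.5000·e_1 = (0.7500, -2.7500, -1.2500, 2.2500).
‖u_2‖ = 3.8406, so e_2 = (0.1953, -0.7160, -0.3255, 0.5859).
Qᵀb = (-1.0000, 4.5566).
Back-substitute: x_2 = 4.5566/3.8406 = 1.1864.
x_1 = (-1.0000 + 1.5000·1.1864)/6.0000 = 0.1299.

x = (0.1299, 1.1864)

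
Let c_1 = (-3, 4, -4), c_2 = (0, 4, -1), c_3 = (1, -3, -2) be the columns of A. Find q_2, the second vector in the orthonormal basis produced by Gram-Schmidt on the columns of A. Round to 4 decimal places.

q_1 = c_1/‖c_1‖ = (-3, 4, -4)/6.4031 = (-0.4685, 0.6247, -0.6247).
r_{12} = q_1·c_2 = 3.1235.
u_2 = c_2 − 3.1235·q_1 = (1.4634, 2.0488, 0.9512).
‖u_2‖ = 2.6914, so q_2 = (0.5437, 0.7612, 0.3534).

q_2 = (0.5437, 0.7612, 0.3534)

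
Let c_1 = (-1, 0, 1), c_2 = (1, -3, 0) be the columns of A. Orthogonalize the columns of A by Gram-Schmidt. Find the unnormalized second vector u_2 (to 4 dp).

c_1 = (-1, 0, 1); ‖c_1‖ = 1.4142, so q_1 = (-0.7071, 0.0000, 0.7071).
q_1·c_2 = (-0.7071)·1 + 0.0000·(-3) + 0.7071·0 = -0.7071.
u_2 = c_2 + 0.7071·q_1 = (0.5000, -3.0000, 0.5000).

u_2 = (0.5000, -3.0000, 0.5000)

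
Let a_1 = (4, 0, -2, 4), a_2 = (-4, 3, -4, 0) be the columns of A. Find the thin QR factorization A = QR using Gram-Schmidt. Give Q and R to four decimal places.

Q = [[0.6667, -0.4968], [0.0000, 0.4790], [-0.3333, -0.7097], [0.6667, 0.1419]], R = [[6.0000, -1.3333], [0.0000, 6.2628]]

a_1 = (4, 0, -2, 4); ‖a_1‖ = 6.0000, so q_1 = (0.6667, 0.0000, -0.3333, 0.6667).
q_1·a_2 = 0.6667·(-4) + 0.0000·3 + (-0.3333)·(-4) + 0.6667·0 = -1.3333.
u_2 = a_2 + 1.3333·q_1 = (-3.1111, 3.0000, -4.4444, 0.8889).
‖u_2‖ = 6.2628, so q_2 = (-0.4968, 0.4790, -0.7097, 0.1419).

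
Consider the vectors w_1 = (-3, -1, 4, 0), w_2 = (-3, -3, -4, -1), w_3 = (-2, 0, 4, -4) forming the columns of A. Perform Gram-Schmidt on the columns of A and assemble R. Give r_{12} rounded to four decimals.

r_{12} = -0.7845

w_1 = (-3, -1, 4, 0); ‖w_1‖ = 5.0990, so q_1 = (-0.5883, -0.1961, 0.7845, 0.0000).
r_{12} = q_1·w_2 = -0.7845.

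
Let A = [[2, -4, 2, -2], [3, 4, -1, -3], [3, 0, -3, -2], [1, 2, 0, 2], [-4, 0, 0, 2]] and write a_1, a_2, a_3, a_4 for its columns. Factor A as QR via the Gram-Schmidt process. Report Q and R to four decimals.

Q = [[0.3203, -0.7273, 0.3615, -0.1282], [0.4804, 0.5975, 0.2332, -0.5326], [0.4804, -0.0779, -0.8397, 0.0921], [0.1601, 0.3117, 0.2566, 0.8090], [-0.6405, 0.1039, -0.2099, -0.1922]], R = [[6.2450, 0.9608, -1.2810, -4.0032], [0.0000, 5.9226, -1.8183, 0.6494], [0.0000, 0.0000, 3.0088, 0.3499], [0.0000, 0.0000, 0.0000, 2.9035]]

e_1 = a_1/‖a_1‖ = (2, 3, 3, 1, -4)/6.2450 = (0.3203, 0.4804, 0.4804, 0.1601, -0.6405).
r_{12} = e_1·a_2 = 0.9608.
u_2 = a_2 − 0.9608·e_1 = (-4.3077, 3.5385, -0.4615, 1.8462, 0.6154).
‖u_2‖ = 5.9226, so e_2 = (-0.7273, 0.5975, -0.0779, 0.3117, 0.1039).
r_{13} = e_1·a_3 = -1.2810; r_{23} = e_2·a_3 = -1.8183.
u_3 = a_3 + 1.2810·e_1 + 1.8183·e_2 = (1.0877, 0.7018, -2.5263, 0.7719, -0.6316).
‖u_3‖ = 3.0088, so e_3 = (0.3615, 0.2332, -0.8397, 0.2566, -0.2099).
r_{14} = e_1·a_4 = -4.0032; r_{24} = e_2·a_4 = 0.6494; r_{34} = e_3·a_4 = 0.3499.
u_4 = a_4 + 4.0032·e_1 − 0.6494·e_2 − 0.3499·e_3 = (-0.3721, -1.5465, 0.2674, 2.3488, -0.5581).
‖u_4‖ = 2.9035, so e_4 = (-0.1282, -0.5326, 0.0921, 0.8090, -0.1922).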